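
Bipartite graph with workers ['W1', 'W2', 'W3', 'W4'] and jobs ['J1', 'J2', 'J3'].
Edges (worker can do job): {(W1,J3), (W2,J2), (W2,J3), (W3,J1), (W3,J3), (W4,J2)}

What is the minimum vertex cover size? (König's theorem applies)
Minimum vertex cover size = 3

By König's theorem: in bipartite graphs,
min vertex cover = max matching = 3

Maximum matching has size 3, so minimum vertex cover also has size 3.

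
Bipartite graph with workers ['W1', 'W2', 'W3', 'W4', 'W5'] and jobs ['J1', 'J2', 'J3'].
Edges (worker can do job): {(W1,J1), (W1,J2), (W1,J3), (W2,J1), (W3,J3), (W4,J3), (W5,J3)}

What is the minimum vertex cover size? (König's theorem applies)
Minimum vertex cover size = 3

By König's theorem: in bipartite graphs,
min vertex cover = max matching = 3

Maximum matching has size 3, so minimum vertex cover also has size 3.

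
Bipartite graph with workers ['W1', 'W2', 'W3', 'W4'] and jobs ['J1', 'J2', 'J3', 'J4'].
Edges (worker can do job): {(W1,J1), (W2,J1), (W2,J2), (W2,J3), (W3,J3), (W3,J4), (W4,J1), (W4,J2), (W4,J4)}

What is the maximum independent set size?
Maximum independent set = 4

By König's theorem:
- Min vertex cover = Max matching = 4
- Max independent set = Total vertices - Min vertex cover
- Max independent set = 8 - 4 = 4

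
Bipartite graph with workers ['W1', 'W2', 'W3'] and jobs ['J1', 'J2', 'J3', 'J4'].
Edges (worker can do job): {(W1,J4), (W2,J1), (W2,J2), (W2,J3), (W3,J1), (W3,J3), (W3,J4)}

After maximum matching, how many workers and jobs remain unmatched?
Unmatched: 0 workers, 1 jobs

Maximum matching size: 3
Workers: 3 total, 3 matched, 0 unmatched
Jobs: 4 total, 3 matched, 1 unmatched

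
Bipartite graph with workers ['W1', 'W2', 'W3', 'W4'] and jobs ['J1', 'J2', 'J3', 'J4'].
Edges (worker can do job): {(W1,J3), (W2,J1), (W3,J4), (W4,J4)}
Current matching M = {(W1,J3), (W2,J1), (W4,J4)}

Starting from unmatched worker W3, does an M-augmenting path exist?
No augmenting path from W3

Alternating search from W3 reaches jobs: {J4}.
Every reachable job is already matched in M, and following those matched edges back to workers exposes no further unvisited jobs.
No M-augmenting path from W3 exists.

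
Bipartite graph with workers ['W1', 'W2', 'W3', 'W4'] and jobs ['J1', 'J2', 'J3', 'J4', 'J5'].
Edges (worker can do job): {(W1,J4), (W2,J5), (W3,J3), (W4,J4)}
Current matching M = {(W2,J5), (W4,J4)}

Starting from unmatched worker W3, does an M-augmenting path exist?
Yes: W3 → J3

An M-augmenting path alternates non-matching / matching edges, starting and ending at unmatched vertices.
Path: W3 → J3
(J3 is unmatched in M, so the path is augmenting.)
Flipping edges along this path would increase |M| from 2 to 3.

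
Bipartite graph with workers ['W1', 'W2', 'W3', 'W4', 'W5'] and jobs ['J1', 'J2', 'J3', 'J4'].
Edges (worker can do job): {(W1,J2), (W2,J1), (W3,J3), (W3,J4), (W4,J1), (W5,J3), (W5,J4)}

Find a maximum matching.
Matching: {(W1,J2), (W3,J4), (W4,J1), (W5,J3)}

Maximum matching (size 4):
  W1 → J2
  W3 → J4
  W4 → J1
  W5 → J3

Each worker is assigned to at most one job, and each job to at most one worker.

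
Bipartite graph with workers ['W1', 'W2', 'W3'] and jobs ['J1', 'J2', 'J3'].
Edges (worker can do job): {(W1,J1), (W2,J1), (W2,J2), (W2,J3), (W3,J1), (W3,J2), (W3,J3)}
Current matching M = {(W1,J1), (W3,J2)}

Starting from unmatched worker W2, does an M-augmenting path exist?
Yes: W2 → J3

An M-augmenting path alternates non-matching / matching edges, starting and ending at unmatched vertices.
Path: W2 → J3
(J3 is unmatched in M, so the path is augmenting.)
Flipping edges along this path would increase |M| from 2 to 3.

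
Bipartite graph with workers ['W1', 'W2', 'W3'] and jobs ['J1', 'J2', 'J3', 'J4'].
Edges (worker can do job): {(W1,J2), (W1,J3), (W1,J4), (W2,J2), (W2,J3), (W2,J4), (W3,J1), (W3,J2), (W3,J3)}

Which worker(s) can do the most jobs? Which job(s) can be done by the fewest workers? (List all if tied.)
Most versatile: W1, W2, W3 (3 jobs); Least covered: J1 (1 workers)

Worker degrees (jobs they can do): W1:3, W2:3, W3:3
Job degrees (workers who can do it): J1:1, J2:3, J3:3, J4:2

Maximum worker degree is 3, achieved by: W1, W2, W3
Minimum job degree is 1, achieved by: J1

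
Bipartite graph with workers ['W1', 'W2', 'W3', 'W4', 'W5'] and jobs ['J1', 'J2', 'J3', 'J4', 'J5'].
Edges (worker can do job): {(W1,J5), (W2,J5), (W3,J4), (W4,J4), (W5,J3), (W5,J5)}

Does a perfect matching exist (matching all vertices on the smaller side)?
No, maximum matching has size 3 < 5

Maximum matching has size 3, need 5 for perfect matching.
Unmatched workers: ['W4', 'W2']
Unmatched jobs: ['J2', 'J1']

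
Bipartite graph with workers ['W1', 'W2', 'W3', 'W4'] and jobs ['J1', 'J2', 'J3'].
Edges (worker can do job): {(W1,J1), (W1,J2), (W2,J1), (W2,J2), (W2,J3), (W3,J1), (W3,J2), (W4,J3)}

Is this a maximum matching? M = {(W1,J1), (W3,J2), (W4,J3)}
Yes, size 3 is maximum

Proposed matching has size 3.
Maximum matching size for this graph: 3.

This is a maximum matching.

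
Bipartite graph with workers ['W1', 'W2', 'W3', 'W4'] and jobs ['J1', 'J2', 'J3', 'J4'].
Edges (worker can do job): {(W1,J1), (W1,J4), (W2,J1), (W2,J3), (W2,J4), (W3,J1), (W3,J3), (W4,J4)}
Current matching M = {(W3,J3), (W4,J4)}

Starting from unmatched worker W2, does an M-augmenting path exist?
Yes: W2 → J1

An M-augmenting path alternates non-matching / matching edges, starting and ending at unmatched vertices.
Path: W2 → J1
(J1 is unmatched in M, so the path is augmenting.)
Flipping edges along this path would increase |M| from 2 to 3.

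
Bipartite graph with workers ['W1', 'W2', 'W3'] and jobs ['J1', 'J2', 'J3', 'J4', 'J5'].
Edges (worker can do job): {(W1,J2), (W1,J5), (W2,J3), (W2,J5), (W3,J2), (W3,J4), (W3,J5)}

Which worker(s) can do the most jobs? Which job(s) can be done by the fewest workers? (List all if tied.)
Most versatile: W3 (3 jobs); Least covered: J1 (0 workers)

Worker degrees (jobs they can do): W1:2, W2:2, W3:3
Job degrees (workers who can do it): J1:0, J2:2, J3:1, J4:1, J5:3

Maximum worker degree is 3, achieved by: W3
Minimum job degree is 0, achieved by: J1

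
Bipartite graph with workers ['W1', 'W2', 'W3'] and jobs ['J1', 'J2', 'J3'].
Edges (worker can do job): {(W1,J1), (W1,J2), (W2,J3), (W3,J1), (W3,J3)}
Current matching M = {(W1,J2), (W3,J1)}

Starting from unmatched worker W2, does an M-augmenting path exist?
Yes: W2 → J3

An M-augmenting path alternates non-matching / matching edges, starting and ending at unmatched vertices.
Path: W2 → J3
(J3 is unmatched in M, so the path is augmenting.)
Flipping edges along this path would increase |M| from 2 to 3.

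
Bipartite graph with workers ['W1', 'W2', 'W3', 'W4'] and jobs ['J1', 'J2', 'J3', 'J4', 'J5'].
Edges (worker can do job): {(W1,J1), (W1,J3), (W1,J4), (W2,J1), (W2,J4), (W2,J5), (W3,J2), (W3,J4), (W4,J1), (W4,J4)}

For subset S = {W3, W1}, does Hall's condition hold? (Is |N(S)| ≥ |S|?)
Yes: |N(S)| = 4, |S| = 2

Subset S = {W3, W1}
Neighbors N(S) = {J1, J2, J3, J4}

|N(S)| = 4, |S| = 2
Hall's condition: |N(S)| ≥ |S| is satisfied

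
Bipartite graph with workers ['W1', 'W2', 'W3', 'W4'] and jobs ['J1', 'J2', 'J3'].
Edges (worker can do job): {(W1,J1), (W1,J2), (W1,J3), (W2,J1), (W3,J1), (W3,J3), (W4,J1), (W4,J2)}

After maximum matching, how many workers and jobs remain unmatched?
Unmatched: 1 workers, 0 jobs

Maximum matching size: 3
Workers: 4 total, 3 matched, 1 unmatched
Jobs: 3 total, 3 matched, 0 unmatched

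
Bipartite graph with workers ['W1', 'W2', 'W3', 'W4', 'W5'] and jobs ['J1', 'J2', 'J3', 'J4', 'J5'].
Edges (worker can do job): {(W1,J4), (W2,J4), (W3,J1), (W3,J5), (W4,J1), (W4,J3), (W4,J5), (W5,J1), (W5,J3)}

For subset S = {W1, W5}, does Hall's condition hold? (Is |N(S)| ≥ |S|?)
Yes: |N(S)| = 3, |S| = 2

Subset S = {W1, W5}
Neighbors N(S) = {J1, J3, J4}

|N(S)| = 3, |S| = 2
Hall's condition: |N(S)| ≥ |S| is satisfied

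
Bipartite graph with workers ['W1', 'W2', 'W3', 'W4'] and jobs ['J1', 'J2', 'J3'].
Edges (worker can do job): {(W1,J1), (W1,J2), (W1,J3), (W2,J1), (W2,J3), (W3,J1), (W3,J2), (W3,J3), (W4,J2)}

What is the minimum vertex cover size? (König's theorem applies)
Minimum vertex cover size = 3

By König's theorem: in bipartite graphs,
min vertex cover = max matching = 3

Maximum matching has size 3, so minimum vertex cover also has size 3.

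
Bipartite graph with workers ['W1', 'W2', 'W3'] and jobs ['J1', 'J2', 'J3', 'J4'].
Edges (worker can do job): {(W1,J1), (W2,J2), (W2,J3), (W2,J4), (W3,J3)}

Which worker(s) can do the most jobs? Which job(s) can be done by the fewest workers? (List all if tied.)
Most versatile: W2 (3 jobs); Least covered: J1, J2, J4 (1 workers)

Worker degrees (jobs they can do): W1:1, W2:3, W3:1
Job degrees (workers who can do it): J1:1, J2:1, J3:2, J4:1

Maximum worker degree is 3, achieved by: W2
Minimum job degree is 1, achieved by: J1, J2, J4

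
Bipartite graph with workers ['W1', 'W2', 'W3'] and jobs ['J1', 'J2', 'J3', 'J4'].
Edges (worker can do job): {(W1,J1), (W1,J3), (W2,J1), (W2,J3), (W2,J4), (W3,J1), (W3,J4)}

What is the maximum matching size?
Maximum matching size = 3

Maximum matching: {(W1,J1), (W2,J3), (W3,J4)}
Size: 3

This assigns 3 workers to 3 distinct jobs.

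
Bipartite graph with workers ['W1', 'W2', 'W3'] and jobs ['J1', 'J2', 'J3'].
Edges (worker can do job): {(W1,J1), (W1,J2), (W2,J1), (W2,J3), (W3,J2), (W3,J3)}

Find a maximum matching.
Matching: {(W1,J2), (W2,J1), (W3,J3)}

Maximum matching (size 3):
  W1 → J2
  W2 → J1
  W3 → J3

Each worker is assigned to at most one job, and each job to at most one worker.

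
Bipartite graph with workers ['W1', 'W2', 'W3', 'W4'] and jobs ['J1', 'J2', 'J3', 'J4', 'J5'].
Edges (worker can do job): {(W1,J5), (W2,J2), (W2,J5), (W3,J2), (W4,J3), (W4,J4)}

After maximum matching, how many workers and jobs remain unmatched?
Unmatched: 1 workers, 2 jobs

Maximum matching size: 3
Workers: 4 total, 3 matched, 1 unmatched
Jobs: 5 total, 3 matched, 2 unmatched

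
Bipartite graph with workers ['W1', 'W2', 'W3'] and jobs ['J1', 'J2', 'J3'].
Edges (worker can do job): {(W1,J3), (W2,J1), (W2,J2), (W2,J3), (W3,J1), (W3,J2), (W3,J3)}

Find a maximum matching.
Matching: {(W1,J3), (W2,J1), (W3,J2)}

Maximum matching (size 3):
  W1 → J3
  W2 → J1
  W3 → J2

Each worker is assigned to at most one job, and each job to at most one worker.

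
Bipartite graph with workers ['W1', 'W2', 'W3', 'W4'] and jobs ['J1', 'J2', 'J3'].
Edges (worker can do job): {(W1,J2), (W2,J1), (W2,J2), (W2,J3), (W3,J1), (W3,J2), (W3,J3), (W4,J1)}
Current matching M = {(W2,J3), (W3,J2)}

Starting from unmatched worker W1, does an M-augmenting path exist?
Yes: W1 → J2 → W3 → J1

An M-augmenting path alternates non-matching / matching edges, starting and ending at unmatched vertices.
Path: W1 → J2 → W3 → J1
(J1 is unmatched in M, so the path is augmenting.)
Flipping edges along this path would increase |M| from 2 to 3.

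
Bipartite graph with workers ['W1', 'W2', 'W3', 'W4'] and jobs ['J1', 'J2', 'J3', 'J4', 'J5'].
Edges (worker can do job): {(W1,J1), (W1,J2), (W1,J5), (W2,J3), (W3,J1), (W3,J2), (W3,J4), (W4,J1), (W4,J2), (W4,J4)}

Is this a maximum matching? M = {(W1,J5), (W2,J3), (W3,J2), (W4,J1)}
Yes, size 4 is maximum

Proposed matching has size 4.
Maximum matching size for this graph: 4.

This is a maximum matching.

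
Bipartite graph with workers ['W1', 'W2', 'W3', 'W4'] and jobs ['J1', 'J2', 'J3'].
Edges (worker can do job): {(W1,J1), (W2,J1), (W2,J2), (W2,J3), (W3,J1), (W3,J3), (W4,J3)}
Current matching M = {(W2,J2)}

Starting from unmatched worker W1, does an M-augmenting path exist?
Yes: W1 → J1

An M-augmenting path alternates non-matching / matching edges, starting and ending at unmatched vertices.
Path: W1 → J1
(J1 is unmatched in M, so the path is augmenting.)
Flipping edges along this path would increase |M| from 1 to 2.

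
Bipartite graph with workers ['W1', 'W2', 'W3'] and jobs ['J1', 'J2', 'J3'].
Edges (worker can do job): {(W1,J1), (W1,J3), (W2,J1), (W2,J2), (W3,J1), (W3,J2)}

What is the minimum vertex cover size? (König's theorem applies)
Minimum vertex cover size = 3

By König's theorem: in bipartite graphs,
min vertex cover = max matching = 3

Maximum matching has size 3, so minimum vertex cover also has size 3.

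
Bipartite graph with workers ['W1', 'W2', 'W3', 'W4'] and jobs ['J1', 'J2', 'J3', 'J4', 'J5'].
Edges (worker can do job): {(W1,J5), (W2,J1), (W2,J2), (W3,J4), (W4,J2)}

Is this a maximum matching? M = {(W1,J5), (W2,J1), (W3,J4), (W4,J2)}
Yes, size 4 is maximum

Proposed matching has size 4.
Maximum matching size for this graph: 4.

This is a maximum matching.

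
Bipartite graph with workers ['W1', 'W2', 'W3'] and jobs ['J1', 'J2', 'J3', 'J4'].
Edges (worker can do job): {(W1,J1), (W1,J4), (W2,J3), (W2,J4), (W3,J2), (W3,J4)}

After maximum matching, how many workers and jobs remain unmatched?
Unmatched: 0 workers, 1 jobs

Maximum matching size: 3
Workers: 3 total, 3 matched, 0 unmatched
Jobs: 4 total, 3 matched, 1 unmatched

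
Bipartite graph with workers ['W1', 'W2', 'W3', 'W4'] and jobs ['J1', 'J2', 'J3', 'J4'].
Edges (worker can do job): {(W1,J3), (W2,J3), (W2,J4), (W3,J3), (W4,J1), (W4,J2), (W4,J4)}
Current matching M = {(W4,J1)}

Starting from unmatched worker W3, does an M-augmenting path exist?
Yes: W3 → J3

An M-augmenting path alternates non-matching / matching edges, starting and ending at unmatched vertices.
Path: W3 → J3
(J3 is unmatched in M, so the path is augmenting.)
Flipping edges along this path would increase |M| from 1 to 2.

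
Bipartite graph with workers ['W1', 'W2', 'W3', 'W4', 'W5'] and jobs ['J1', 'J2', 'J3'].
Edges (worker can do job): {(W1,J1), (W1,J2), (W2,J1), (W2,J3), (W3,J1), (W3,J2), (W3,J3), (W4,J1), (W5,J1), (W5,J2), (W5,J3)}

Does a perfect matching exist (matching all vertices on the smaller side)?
Yes, perfect matching exists (size 3)

Perfect matching: {(W3,J3), (W4,J1), (W5,J2)}
All 3 vertices on the smaller side are matched.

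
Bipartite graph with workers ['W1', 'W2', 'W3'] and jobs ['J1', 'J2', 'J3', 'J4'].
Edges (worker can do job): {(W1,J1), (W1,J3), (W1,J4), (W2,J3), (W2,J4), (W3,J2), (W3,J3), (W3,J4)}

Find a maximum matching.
Matching: {(W1,J1), (W2,J3), (W3,J4)}

Maximum matching (size 3):
  W1 → J1
  W2 → J3
  W3 → J4

Each worker is assigned to at most one job, and each job to at most one worker.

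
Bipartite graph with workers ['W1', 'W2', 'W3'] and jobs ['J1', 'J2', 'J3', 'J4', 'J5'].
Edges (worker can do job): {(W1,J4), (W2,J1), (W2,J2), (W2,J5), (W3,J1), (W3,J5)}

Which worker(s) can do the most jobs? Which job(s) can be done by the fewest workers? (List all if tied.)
Most versatile: W2 (3 jobs); Least covered: J3 (0 workers)

Worker degrees (jobs they can do): W1:1, W2:3, W3:2
Job degrees (workers who can do it): J1:2, J2:1, J3:0, J4:1, J5:2

Maximum worker degree is 3, achieved by: W2
Minimum job degree is 0, achieved by: J3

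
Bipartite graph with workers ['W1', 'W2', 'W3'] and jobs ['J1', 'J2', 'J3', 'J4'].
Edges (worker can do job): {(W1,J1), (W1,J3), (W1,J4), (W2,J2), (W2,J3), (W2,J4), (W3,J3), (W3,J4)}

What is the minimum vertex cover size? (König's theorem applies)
Minimum vertex cover size = 3

By König's theorem: in bipartite graphs,
min vertex cover = max matching = 3

Maximum matching has size 3, so minimum vertex cover also has size 3.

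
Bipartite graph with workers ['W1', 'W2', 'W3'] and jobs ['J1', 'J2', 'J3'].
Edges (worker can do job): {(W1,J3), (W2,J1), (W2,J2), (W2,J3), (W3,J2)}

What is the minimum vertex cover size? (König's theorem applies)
Minimum vertex cover size = 3

By König's theorem: in bipartite graphs,
min vertex cover = max matching = 3

Maximum matching has size 3, so minimum vertex cover also has size 3.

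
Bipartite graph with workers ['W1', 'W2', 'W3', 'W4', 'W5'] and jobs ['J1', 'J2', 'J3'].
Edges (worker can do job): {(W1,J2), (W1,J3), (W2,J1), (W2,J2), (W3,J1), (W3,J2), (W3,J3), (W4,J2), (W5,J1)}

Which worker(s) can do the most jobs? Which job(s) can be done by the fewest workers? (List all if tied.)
Most versatile: W3 (3 jobs); Least covered: J3 (2 workers)

Worker degrees (jobs they can do): W1:2, W2:2, W3:3, W4:1, W5:1
Job degrees (workers who can do it): J1:3, J2:4, J3:2

Maximum worker degree is 3, achieved by: W3
Minimum job degree is 2, achieved by: J3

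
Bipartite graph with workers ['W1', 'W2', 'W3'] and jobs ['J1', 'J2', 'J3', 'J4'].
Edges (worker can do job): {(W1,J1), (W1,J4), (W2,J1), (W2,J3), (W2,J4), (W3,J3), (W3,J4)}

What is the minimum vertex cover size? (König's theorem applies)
Minimum vertex cover size = 3

By König's theorem: in bipartite graphs,
min vertex cover = max matching = 3

Maximum matching has size 3, so minimum vertex cover also has size 3.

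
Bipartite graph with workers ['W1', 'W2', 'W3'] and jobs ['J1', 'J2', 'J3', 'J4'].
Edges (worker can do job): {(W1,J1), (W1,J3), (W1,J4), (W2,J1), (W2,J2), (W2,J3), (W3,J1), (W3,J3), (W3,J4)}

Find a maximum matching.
Matching: {(W1,J4), (W2,J2), (W3,J1)}

Maximum matching (size 3):
  W1 → J4
  W2 → J2
  W3 → J1

Each worker is assigned to at most one job, and each job to at most one worker.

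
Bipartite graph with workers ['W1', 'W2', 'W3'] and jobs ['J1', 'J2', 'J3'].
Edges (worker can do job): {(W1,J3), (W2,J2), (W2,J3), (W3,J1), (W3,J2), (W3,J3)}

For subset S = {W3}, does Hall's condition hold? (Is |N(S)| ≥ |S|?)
Yes: |N(S)| = 3, |S| = 1

Subset S = {W3}
Neighbors N(S) = {J1, J2, J3}

|N(S)| = 3, |S| = 1
Hall's condition: |N(S)| ≥ |S| is satisfied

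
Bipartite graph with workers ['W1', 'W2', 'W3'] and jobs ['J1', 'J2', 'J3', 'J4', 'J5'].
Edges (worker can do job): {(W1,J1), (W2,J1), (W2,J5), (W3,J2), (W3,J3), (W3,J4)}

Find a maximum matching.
Matching: {(W1,J1), (W2,J5), (W3,J4)}

Maximum matching (size 3):
  W1 → J1
  W2 → J5
  W3 → J4

Each worker is assigned to at most one job, and each job to at most one worker.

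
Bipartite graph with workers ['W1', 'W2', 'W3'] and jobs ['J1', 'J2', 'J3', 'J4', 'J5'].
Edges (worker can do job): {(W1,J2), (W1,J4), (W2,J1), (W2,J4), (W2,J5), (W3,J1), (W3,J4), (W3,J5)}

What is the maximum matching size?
Maximum matching size = 3

Maximum matching: {(W1,J2), (W2,J5), (W3,J1)}
Size: 3

This assigns 3 workers to 3 distinct jobs.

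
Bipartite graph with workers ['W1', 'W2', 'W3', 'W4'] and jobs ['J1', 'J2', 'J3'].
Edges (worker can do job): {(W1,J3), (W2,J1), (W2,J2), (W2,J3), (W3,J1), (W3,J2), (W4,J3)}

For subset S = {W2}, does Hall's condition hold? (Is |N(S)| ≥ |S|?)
Yes: |N(S)| = 3, |S| = 1

Subset S = {W2}
Neighbors N(S) = {J1, J2, J3}

|N(S)| = 3, |S| = 1
Hall's condition: |N(S)| ≥ |S| is satisfied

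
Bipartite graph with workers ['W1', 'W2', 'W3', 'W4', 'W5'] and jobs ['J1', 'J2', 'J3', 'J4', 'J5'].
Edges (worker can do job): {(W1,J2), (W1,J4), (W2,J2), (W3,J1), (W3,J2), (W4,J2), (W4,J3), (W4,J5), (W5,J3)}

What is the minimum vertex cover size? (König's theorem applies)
Minimum vertex cover size = 5

By König's theorem: in bipartite graphs,
min vertex cover = max matching = 5

Maximum matching has size 5, so minimum vertex cover also has size 5.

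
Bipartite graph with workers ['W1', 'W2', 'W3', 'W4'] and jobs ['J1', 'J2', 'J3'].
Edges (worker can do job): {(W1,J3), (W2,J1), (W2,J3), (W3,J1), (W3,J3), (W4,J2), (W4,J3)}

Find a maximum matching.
Matching: {(W1,J3), (W3,J1), (W4,J2)}

Maximum matching (size 3):
  W1 → J3
  W3 → J1
  W4 → J2

Each worker is assigned to at most one job, and each job to at most one worker.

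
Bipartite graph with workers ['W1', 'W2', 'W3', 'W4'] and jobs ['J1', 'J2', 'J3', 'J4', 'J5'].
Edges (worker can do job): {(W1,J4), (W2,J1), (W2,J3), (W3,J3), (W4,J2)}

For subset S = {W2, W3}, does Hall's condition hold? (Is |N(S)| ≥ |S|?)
Yes: |N(S)| = 2, |S| = 2

Subset S = {W2, W3}
Neighbors N(S) = {J1, J3}

|N(S)| = 2, |S| = 2
Hall's condition: |N(S)| ≥ |S| is satisfied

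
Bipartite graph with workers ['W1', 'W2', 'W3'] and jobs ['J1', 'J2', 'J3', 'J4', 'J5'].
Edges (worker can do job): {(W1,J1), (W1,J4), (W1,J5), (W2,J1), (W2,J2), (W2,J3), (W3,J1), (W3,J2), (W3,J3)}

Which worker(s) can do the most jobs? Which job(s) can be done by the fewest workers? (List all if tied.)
Most versatile: W1, W2, W3 (3 jobs); Least covered: J4, J5 (1 workers)

Worker degrees (jobs they can do): W1:3, W2:3, W3:3
Job degrees (workers who can do it): J1:3, J2:2, J3:2, J4:1, J5:1

Maximum worker degree is 3, achieved by: W1, W2, W3
Minimum job degree is 1, achieved by: J4, J5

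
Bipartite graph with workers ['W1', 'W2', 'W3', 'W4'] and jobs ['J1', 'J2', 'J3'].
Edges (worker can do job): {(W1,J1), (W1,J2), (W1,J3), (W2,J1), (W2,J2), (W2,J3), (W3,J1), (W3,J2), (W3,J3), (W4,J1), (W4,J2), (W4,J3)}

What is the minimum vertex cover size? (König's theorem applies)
Minimum vertex cover size = 3

By König's theorem: in bipartite graphs,
min vertex cover = max matching = 3

Maximum matching has size 3, so minimum vertex cover also has size 3.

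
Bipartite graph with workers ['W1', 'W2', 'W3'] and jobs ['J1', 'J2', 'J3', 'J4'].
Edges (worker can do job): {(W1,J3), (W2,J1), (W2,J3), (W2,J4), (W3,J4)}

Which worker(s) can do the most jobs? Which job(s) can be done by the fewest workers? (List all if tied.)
Most versatile: W2 (3 jobs); Least covered: J2 (0 workers)

Worker degrees (jobs they can do): W1:1, W2:3, W3:1
Job degrees (workers who can do it): J1:1, J2:0, J3:2, J4:2

Maximum worker degree is 3, achieved by: W2
Minimum job degree is 0, achieved by: J2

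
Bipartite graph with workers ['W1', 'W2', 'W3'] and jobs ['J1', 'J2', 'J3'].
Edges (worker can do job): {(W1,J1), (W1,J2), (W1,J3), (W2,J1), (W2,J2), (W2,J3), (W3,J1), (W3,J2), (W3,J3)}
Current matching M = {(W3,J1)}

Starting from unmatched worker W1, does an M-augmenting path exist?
Yes: W1 → J2

An M-augmenting path alternates non-matching / matching edges, starting and ending at unmatched vertices.
Path: W1 → J2
(J2 is unmatched in M, so the path is augmenting.)
Flipping edges along this path would increase |M| from 1 to 2.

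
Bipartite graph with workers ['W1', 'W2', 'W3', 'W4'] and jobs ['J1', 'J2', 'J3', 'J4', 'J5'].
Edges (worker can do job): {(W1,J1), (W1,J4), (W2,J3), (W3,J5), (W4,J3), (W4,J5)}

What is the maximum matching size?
Maximum matching size = 3

Maximum matching: {(W1,J1), (W2,J3), (W4,J5)}
Size: 3

This assigns 3 workers to 3 distinct jobs.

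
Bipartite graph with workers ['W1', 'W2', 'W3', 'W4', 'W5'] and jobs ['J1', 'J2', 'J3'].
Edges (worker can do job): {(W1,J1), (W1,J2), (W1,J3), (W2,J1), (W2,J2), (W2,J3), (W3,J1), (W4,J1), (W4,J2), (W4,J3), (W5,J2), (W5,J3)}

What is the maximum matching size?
Maximum matching size = 3

Maximum matching: {(W3,J1), (W4,J3), (W5,J2)}
Size: 3

This assigns 3 workers to 3 distinct jobs.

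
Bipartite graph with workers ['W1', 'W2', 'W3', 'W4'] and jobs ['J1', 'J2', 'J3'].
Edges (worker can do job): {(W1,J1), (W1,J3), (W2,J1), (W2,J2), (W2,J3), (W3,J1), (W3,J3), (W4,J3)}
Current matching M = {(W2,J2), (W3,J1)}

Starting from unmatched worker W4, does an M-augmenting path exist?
Yes: W4 → J3

An M-augmenting path alternates non-matching / matching edges, starting and ending at unmatched vertices.
Path: W4 → J3
(J3 is unmatched in M, so the path is augmenting.)
Flipping edges along this path would increase |M| from 2 to 3.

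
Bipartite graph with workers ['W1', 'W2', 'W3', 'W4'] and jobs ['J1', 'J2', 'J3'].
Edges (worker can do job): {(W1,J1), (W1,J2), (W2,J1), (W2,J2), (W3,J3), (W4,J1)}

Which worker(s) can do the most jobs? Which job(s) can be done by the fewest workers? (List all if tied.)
Most versatile: W1, W2 (2 jobs); Least covered: J3 (1 workers)

Worker degrees (jobs they can do): W1:2, W2:2, W3:1, W4:1
Job degrees (workers who can do it): J1:3, J2:2, J3:1

Maximum worker degree is 2, achieved by: W1, W2
Minimum job degree is 1, achieved by: J3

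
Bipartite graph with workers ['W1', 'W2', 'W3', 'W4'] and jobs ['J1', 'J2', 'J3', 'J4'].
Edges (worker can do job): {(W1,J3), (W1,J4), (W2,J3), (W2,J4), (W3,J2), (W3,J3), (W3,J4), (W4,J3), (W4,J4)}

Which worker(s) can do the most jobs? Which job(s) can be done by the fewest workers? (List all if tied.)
Most versatile: W3 (3 jobs); Least covered: J1 (0 workers)

Worker degrees (jobs they can do): W1:2, W2:2, W3:3, W4:2
Job degrees (workers who can do it): J1:0, J2:1, J3:4, J4:4

Maximum worker degree is 3, achieved by: W3
Minimum job degree is 0, achieved by: J1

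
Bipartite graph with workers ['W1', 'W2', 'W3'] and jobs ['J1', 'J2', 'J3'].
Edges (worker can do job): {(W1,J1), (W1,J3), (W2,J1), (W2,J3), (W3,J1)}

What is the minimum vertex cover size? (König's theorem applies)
Minimum vertex cover size = 2

By König's theorem: in bipartite graphs,
min vertex cover = max matching = 2

Maximum matching has size 2, so minimum vertex cover also has size 2.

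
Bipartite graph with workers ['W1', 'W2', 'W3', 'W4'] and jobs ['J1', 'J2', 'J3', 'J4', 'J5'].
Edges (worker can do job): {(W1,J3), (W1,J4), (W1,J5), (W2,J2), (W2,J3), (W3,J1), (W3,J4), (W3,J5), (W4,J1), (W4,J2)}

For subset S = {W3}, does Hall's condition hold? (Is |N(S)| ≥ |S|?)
Yes: |N(S)| = 3, |S| = 1

Subset S = {W3}
Neighbors N(S) = {J1, J4, J5}

|N(S)| = 3, |S| = 1
Hall's condition: |N(S)| ≥ |S| is satisfied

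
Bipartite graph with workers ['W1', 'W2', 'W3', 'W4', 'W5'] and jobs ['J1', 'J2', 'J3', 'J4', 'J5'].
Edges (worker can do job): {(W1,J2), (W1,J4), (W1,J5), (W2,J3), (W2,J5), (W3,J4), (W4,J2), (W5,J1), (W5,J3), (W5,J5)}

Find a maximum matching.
Matching: {(W1,J5), (W2,J3), (W3,J4), (W4,J2), (W5,J1)}

Maximum matching (size 5):
  W1 → J5
  W2 → J3
  W3 → J4
  W4 → J2
  W5 → J1

Each worker is assigned to at most one job, and each job to at most one worker.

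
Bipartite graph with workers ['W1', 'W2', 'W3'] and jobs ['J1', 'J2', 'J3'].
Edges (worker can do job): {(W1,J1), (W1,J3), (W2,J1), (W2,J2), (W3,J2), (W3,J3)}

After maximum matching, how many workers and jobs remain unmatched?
Unmatched: 0 workers, 0 jobs

Maximum matching size: 3
Workers: 3 total, 3 matched, 0 unmatched
Jobs: 3 total, 3 matched, 0 unmatched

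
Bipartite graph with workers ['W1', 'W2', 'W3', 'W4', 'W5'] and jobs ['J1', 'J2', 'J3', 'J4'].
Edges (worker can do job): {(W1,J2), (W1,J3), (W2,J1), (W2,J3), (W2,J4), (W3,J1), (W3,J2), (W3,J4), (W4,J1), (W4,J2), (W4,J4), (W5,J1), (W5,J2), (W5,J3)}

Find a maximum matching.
Matching: {(W1,J3), (W3,J4), (W4,J2), (W5,J1)}

Maximum matching (size 4):
  W1 → J3
  W3 → J4
  W4 → J2
  W5 → J1

Each worker is assigned to at most one job, and each job to at most one worker.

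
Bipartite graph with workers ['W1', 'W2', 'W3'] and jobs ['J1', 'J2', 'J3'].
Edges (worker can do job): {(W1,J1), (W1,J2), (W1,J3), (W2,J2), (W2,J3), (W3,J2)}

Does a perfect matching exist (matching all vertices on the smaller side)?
Yes, perfect matching exists (size 3)

Perfect matching: {(W1,J1), (W2,J3), (W3,J2)}
All 3 vertices on the smaller side are matched.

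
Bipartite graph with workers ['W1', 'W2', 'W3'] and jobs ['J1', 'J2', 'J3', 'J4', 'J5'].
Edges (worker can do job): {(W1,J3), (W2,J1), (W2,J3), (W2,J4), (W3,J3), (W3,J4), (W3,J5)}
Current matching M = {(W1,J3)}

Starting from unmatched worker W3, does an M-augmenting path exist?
Yes: W3 → J5

An M-augmenting path alternates non-matching / matching edges, starting and ending at unmatched vertices.
Path: W3 → J5
(J5 is unmatched in M, so the path is augmenting.)
Flipping edges along this path would increase |M| from 1 to 2.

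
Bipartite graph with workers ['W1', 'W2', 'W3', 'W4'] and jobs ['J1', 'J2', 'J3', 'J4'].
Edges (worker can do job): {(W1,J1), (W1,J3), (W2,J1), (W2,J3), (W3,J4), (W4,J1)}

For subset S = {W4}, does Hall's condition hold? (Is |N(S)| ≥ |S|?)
Yes: |N(S)| = 1, |S| = 1

Subset S = {W4}
Neighbors N(S) = {J1}

|N(S)| = 1, |S| = 1
Hall's condition: |N(S)| ≥ |S| is satisfied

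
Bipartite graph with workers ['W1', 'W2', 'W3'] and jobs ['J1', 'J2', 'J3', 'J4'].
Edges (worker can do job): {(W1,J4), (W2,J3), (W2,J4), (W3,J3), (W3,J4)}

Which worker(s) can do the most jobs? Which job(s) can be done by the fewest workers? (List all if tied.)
Most versatile: W2, W3 (2 jobs); Least covered: J1, J2 (0 workers)

Worker degrees (jobs they can do): W1:1, W2:2, W3:2
Job degrees (workers who can do it): J1:0, J2:0, J3:2, J4:3

Maximum worker degree is 2, achieved by: W2, W3
Minimum job degree is 0, achieved by: J1, J2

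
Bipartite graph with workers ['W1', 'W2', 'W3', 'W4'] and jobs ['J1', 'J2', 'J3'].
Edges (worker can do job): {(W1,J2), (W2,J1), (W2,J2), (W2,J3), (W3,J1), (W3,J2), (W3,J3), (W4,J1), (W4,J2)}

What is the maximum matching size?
Maximum matching size = 3

Maximum matching: {(W2,J3), (W3,J1), (W4,J2)}
Size: 3

This assigns 3 workers to 3 distinct jobs.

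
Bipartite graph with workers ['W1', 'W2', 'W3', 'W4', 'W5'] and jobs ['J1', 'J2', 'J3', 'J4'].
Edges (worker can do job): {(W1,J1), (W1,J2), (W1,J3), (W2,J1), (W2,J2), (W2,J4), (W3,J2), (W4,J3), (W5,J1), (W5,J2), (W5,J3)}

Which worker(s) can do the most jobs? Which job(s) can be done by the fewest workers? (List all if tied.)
Most versatile: W1, W2, W5 (3 jobs); Least covered: J4 (1 workers)

Worker degrees (jobs they can do): W1:3, W2:3, W3:1, W4:1, W5:3
Job degrees (workers who can do it): J1:3, J2:4, J3:3, J4:1

Maximum worker degree is 3, achieved by: W1, W2, W5
Minimum job degree is 1, achieved by: J4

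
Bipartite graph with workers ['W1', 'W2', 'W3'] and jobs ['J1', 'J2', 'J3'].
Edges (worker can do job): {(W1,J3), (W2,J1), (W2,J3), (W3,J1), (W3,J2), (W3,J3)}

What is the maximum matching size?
Maximum matching size = 3

Maximum matching: {(W1,J3), (W2,J1), (W3,J2)}
Size: 3

This assigns 3 workers to 3 distinct jobs.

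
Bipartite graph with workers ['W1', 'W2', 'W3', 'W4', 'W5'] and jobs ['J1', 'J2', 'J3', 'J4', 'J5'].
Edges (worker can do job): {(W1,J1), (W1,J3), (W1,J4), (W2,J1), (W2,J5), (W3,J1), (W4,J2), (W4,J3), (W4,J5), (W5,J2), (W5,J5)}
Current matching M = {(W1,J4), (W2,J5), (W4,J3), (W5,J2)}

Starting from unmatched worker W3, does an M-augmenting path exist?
Yes: W3 → J1

An M-augmenting path alternates non-matching / matching edges, starting and ending at unmatched vertices.
Path: W3 → J1
(J1 is unmatched in M, so the path is augmenting.)
Flipping edges along this path would increase |M| from 4 to 5.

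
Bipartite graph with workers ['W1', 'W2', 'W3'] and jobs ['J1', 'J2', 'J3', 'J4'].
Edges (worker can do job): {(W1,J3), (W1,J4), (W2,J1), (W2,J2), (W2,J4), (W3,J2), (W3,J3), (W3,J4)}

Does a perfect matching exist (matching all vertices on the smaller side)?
Yes, perfect matching exists (size 3)

Perfect matching: {(W1,J4), (W2,J1), (W3,J3)}
All 3 vertices on the smaller side are matched.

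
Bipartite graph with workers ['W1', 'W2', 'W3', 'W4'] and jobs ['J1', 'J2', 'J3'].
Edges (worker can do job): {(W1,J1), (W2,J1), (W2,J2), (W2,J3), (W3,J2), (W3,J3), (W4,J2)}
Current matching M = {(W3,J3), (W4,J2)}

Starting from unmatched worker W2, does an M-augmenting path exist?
Yes: W2 → J1

An M-augmenting path alternates non-matching / matching edges, starting and ending at unmatched vertices.
Path: W2 → J1
(J1 is unmatched in M, so the path is augmenting.)
Flipping edges along this path would increase |M| from 2 to 3.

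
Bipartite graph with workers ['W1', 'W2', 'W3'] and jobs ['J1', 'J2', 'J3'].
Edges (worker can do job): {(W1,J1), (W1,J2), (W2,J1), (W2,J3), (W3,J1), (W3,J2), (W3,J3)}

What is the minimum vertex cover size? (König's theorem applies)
Minimum vertex cover size = 3

By König's theorem: in bipartite graphs,
min vertex cover = max matching = 3

Maximum matching has size 3, so minimum vertex cover also has size 3.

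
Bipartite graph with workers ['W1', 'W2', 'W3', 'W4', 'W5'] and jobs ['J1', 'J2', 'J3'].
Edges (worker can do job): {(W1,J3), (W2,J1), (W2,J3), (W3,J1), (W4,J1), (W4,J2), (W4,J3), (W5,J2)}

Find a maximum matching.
Matching: {(W3,J1), (W4,J3), (W5,J2)}

Maximum matching (size 3):
  W3 → J1
  W4 → J3
  W5 → J2

Each worker is assigned to at most one job, and each job to at most one worker.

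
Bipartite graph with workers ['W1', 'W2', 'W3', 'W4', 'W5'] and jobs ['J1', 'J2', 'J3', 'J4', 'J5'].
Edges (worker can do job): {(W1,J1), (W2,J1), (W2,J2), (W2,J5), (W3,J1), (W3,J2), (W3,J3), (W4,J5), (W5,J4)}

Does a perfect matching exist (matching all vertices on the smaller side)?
Yes, perfect matching exists (size 5)

Perfect matching: {(W1,J1), (W2,J2), (W3,J3), (W4,J5), (W5,J4)}
All 5 vertices on the smaller side are matched.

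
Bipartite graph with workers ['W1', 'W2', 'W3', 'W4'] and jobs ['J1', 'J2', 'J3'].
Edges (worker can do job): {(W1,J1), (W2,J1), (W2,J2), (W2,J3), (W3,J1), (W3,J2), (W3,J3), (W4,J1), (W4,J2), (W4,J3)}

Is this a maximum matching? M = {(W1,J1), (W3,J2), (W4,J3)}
Yes, size 3 is maximum

Proposed matching has size 3.
Maximum matching size for this graph: 3.

This is a maximum matching.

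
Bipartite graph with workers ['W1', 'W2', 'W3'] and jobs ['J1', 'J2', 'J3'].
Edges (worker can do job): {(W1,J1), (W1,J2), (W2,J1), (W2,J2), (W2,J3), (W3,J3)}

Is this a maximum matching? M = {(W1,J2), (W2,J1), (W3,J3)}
Yes, size 3 is maximum

Proposed matching has size 3.
Maximum matching size for this graph: 3.

This is a maximum matching.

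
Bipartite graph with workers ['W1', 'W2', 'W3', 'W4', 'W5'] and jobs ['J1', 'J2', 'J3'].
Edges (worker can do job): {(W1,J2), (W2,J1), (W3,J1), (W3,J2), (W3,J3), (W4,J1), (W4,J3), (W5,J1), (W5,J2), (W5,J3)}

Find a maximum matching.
Matching: {(W1,J2), (W3,J3), (W5,J1)}

Maximum matching (size 3):
  W1 → J2
  W3 → J3
  W5 → J1

Each worker is assigned to at most one job, and each job to at most one worker.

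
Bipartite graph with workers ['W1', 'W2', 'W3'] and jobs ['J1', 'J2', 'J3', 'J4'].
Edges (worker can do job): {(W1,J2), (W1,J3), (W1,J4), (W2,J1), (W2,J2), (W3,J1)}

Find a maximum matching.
Matching: {(W1,J3), (W2,J2), (W3,J1)}

Maximum matching (size 3):
  W1 → J3
  W2 → J2
  W3 → J1

Each worker is assigned to at most one job, and each job to at most one worker.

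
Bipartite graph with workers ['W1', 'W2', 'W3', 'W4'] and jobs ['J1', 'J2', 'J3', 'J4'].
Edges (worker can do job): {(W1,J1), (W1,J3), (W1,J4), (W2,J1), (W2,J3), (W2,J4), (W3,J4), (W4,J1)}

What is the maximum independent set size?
Maximum independent set = 5

By König's theorem:
- Min vertex cover = Max matching = 3
- Max independent set = Total vertices - Min vertex cover
- Max independent set = 8 - 3 = 5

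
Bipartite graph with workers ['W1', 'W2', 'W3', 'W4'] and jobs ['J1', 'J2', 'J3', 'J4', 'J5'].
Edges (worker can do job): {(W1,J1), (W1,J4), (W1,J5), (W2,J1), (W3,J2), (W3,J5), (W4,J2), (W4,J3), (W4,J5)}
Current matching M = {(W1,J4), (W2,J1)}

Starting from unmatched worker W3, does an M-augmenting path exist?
Yes: W3 → J2

An M-augmenting path alternates non-matching / matching edges, starting and ending at unmatched vertices.
Path: W3 → J2
(J2 is unmatched in M, so the path is augmenting.)
Flipping edges along this path would increase |M| from 2 to 3.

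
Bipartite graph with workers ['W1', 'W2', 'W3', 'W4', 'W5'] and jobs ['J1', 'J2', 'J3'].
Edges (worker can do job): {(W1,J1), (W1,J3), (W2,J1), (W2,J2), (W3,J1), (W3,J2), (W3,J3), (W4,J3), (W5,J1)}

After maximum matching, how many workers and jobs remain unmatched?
Unmatched: 2 workers, 0 jobs

Maximum matching size: 3
Workers: 5 total, 3 matched, 2 unmatched
Jobs: 3 total, 3 matched, 0 unmatched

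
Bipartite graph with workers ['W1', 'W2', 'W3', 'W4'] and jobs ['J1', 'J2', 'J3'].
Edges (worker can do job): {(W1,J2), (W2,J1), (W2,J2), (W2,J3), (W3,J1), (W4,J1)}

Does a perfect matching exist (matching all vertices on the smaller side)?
Yes, perfect matching exists (size 3)

Perfect matching: {(W1,J2), (W2,J3), (W4,J1)}
All 3 vertices on the smaller side are matched.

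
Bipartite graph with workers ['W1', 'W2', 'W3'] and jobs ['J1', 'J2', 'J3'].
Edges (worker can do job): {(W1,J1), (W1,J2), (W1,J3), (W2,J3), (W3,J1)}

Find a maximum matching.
Matching: {(W1,J2), (W2,J3), (W3,J1)}

Maximum matching (size 3):
  W1 → J2
  W2 → J3
  W3 → J1

Each worker is assigned to at most one job, and each job to at most one worker.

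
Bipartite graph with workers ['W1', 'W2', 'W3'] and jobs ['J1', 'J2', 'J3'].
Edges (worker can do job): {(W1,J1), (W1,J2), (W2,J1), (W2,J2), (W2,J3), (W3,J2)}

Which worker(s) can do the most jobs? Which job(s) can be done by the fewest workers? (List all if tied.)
Most versatile: W2 (3 jobs); Least covered: J3 (1 workers)

Worker degrees (jobs they can do): W1:2, W2:3, W3:1
Job degrees (workers who can do it): J1:2, J2:3, J3:1

Maximum worker degree is 3, achieved by: W2
Minimum job degree is 1, achieved by: J3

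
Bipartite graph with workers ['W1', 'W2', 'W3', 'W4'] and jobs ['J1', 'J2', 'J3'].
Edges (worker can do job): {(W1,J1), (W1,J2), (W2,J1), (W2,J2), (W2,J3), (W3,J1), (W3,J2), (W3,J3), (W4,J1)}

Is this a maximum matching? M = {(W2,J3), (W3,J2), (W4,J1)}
Yes, size 3 is maximum

Proposed matching has size 3.
Maximum matching size for this graph: 3.

This is a maximum matching.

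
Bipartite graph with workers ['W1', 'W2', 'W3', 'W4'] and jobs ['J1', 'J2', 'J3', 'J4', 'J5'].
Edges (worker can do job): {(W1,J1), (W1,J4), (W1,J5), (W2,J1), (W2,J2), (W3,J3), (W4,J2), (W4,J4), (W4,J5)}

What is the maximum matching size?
Maximum matching size = 4

Maximum matching: {(W1,J1), (W2,J2), (W3,J3), (W4,J5)}
Size: 4

This assigns 4 workers to 4 distinct jobs.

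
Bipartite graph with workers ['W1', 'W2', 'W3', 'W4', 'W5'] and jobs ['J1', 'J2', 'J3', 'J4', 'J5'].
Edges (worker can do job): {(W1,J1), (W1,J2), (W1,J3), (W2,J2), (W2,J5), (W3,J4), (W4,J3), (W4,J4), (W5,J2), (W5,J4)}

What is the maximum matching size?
Maximum matching size = 5

Maximum matching: {(W1,J1), (W2,J5), (W3,J4), (W4,J3), (W5,J2)}
Size: 5

This assigns 5 workers to 5 distinct jobs.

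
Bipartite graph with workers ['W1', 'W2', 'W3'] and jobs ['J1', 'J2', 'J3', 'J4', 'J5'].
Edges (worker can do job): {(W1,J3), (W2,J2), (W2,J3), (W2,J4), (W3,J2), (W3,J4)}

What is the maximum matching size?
Maximum matching size = 3

Maximum matching: {(W1,J3), (W2,J2), (W3,J4)}
Size: 3

This assigns 3 workers to 3 distinct jobs.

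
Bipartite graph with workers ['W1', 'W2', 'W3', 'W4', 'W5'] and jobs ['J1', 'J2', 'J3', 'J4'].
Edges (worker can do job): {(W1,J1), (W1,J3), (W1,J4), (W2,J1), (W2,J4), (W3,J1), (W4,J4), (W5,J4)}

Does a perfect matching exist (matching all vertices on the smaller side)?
No, maximum matching has size 3 < 4

Maximum matching has size 3, need 4 for perfect matching.
Unmatched workers: ['W4', 'W2']
Unmatched jobs: ['J2']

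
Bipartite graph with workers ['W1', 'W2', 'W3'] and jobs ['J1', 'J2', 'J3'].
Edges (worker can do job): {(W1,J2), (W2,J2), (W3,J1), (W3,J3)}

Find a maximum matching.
Matching: {(W1,J2), (W3,J1)}

Maximum matching (size 2):
  W1 → J2
  W3 → J1

Each worker is assigned to at most one job, and each job to at most one worker.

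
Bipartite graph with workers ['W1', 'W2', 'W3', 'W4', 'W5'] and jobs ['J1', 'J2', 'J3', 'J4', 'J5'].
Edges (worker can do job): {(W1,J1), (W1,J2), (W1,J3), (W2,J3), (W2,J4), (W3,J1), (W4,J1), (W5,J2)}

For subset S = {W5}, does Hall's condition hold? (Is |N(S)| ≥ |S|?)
Yes: |N(S)| = 1, |S| = 1

Subset S = {W5}
Neighbors N(S) = {J2}

|N(S)| = 1, |S| = 1
Hall's condition: |N(S)| ≥ |S| is satisfied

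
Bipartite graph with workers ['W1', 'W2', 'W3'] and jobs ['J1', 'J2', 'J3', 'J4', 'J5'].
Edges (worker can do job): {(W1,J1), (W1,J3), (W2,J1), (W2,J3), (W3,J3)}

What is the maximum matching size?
Maximum matching size = 2

Maximum matching: {(W1,J1), (W3,J3)}
Size: 2

This assigns 2 workers to 2 distinct jobs.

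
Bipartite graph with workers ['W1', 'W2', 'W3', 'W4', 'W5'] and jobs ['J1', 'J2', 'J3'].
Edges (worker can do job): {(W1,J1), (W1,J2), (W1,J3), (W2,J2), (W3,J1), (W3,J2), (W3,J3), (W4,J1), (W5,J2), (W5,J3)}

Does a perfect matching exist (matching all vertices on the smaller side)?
Yes, perfect matching exists (size 3)

Perfect matching: {(W1,J3), (W3,J1), (W5,J2)}
All 3 vertices on the smaller side are matched.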